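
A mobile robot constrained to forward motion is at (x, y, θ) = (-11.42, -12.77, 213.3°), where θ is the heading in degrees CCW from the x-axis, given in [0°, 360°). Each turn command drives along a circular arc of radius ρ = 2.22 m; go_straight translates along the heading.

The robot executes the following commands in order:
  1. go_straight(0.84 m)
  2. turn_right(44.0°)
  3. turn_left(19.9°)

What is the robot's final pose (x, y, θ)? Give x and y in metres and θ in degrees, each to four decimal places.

(-14.5202, -13.5470, 189.2000°)

set_pose: (x, y, θ) = (-11.4200, -12.7700, 213.3000°), ρ = 2.22
go_straight(0.84): x += 0.84·cos θ, y += 0.84·sin θ → (-12.1221, -13.2312, 213.3000°)
turn_right(44.0°): centre at ρ to the right, rotate −44.0° → (-13.7531, -13.5571, 169.3000°)
turn_left(19.9°): centre at ρ to the left, rotate +19.9° → (-14.5202, -13.5470, 189.2000°)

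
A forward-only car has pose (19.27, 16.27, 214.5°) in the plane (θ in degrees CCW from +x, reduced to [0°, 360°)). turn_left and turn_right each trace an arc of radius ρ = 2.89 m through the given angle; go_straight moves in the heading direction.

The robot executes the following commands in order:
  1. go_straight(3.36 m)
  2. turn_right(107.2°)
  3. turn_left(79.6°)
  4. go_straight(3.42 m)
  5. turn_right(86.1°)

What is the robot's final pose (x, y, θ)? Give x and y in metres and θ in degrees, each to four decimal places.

set_pose: (x, y, θ) = (19.2700, 16.2700, 214.5000°), ρ = 2.89
go_straight(3.36): x += 3.36·cos θ, y += 3.36·sin θ → (16.5009, 14.3669, 214.5000°)
turn_right(107.2°): centre at ρ to the right, rotate −107.2° → (12.1048, 15.8892, 107.3000°)
turn_left(79.6°): centre at ρ to the left, rotate +79.6° → (8.9983, 17.8988, 186.9000°)
go_straight(3.42): x += 3.42·cos θ, y += 3.42·sin θ → (5.6031, 17.4880, 186.9000°)
turn_right(86.1°): centre at ρ to the right, rotate −86.1° → (2.4171, 19.8155, 100.8000°)

(2.4171, 19.8155, 100.8000°)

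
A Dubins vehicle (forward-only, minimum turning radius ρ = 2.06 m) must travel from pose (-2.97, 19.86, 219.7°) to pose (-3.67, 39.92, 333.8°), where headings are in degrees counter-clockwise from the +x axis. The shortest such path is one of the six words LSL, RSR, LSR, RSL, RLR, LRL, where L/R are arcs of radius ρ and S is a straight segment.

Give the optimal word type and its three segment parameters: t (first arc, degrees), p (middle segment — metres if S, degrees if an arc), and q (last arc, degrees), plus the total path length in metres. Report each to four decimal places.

RSR: t = 128.6882°, p = 16.6293 m, q = 117.2118°, L = 25.4703 m

Let ψ = atan2(Δy, Δx) = atan2(20.06, -0.70) = 91.9985° be the start→goal bearing.
Normalize: d = |goal − start| / ρ = 20.072210/2.06 = 9.743791, α = (θ_start − ψ) mod 360° = 127.7015° = 2.228811 rad, β = (θ_goal − ψ) mod 360° = 241.8015° = 4.220232 rad.
Common terms: sin α = 0.791208, cos α = -0.611547, sin β = -0.881315, cos β = -0.472528, cos(α−β) = -0.408330, d² = 94.941465. Work in radians in the unit-radius frame; every candidate has L = ρ·(t + p + q).
LSL: p² = 2 + d² − 2cos(α−β) + 2d(sin α − sin β) = 130.351564; p = √p² = 11.417161; φ = atan2(cos β − cos α, d + sin α − sin β) = 0.012177 rad; t = (φ − α) mod 2π = 4.066551 rad, q = (β − φ) mod 2π = 4.208055 rad → L = 2.06·(4.066551 + 11.417161 + 4.208055) = 2.06·19.691767 = 40.565040 m
RSR: p² = 2 + d² − 2cos(α−β) + 2d(sin β − sin α) = 65.164688; p = √p² = 8.072465; φ = atan2(cos α − cos β, d − sin α + sin β) = -0.017222 rad; t = (α − φ) mod 2π = 2.246033 rad, q = (φ − β) mod 2π = 2.045732 rad → L = 2.06·(2.246033 + 8.072465 + 2.045732) = 2.06·12.364229 = 25.470313 m
LSR: p² = d² − 2 + 2cos(α−β) + 2d(sin α + sin β) = 90.368827; p = √p² = 9.506252; φ = atan2(−cos α − cos β, d + sin α + sin β) − atan2(−2, p) = 0.319192 rad; t = (φ − α) mod 2π = 4.373566 rad, q = (φ − β) mod 2π = 2.382145 rad → L = 2.06·(4.373566 + 9.506252 + 2.382145) = 2.06·16.261964 = 33.499645 m
RSL: p² = d² − 2 + 2cos(α−β) − 2d(sin α + sin β) = 93.880781; p = √p² = 9.689210; φ = atan2(cos α + cos β, d − sin α − sin β) − atan2(2, p) = -0.313352 rad; t = (α − φ) mod 2π = 2.542163 rad, q = (β − φ) mod 2π = 4.533583 rad → L = 2.06·(2.542163 + 9.689210 + 4.533583) = 2.06·16.764955 = 34.535808 m
RLR: c = (6 − d² + 2cos(α−β) + 2d(sin α − sin β))/8 = -7.145586, |c| > 1 → infeasible
LRL: c = (6 − d² + 2cos(α−β) − 2d(sin α − sin β))/8 = -15.293945, |c| > 1 → infeasible
Shortest: RSR with L = 25.470313 m ≈ 25.4703 m
Convert RSR to answer units (arcs ×180/π): t = 2.246033·180/π = 128.6882°, p = ρ·p = 2.06·8.072465 = 16.6293 m, q = 2.045732·180/π = 117.2118°, L = 25.4703 m.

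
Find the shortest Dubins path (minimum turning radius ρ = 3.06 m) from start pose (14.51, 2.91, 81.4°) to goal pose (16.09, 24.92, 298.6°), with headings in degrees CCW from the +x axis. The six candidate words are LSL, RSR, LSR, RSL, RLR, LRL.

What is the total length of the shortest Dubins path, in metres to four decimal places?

29.0767 m

Let ψ = atan2(Δy, Δx) = atan2(22.01, 1.58) = 85.8940° be the start→goal bearing.
Normalize: d = |goal − start| / ρ = 22.066638/3.06 = 7.211320, α = (θ_start − ψ) mod 360° = 355.5060° = 6.204750 rad, β = (θ_goal − ψ) mod 360° = 212.7060° = 3.712419 rad.
Common terms: sin α = -0.078355, cos α = 0.996925, sin β = -0.540328, cos β = -0.841455, cos(α−β) = -0.796530, d² = 52.003129. Work in radians in the unit-radius frame; every candidate has L = ρ·(t + p + q).
LSL: p² = 2 + d² − 2cos(α−β) + 2d(sin α − sin β) = 62.259054; p = √p² = 7.890441; φ = atan2(cos β − cos α, d + sin α − sin β) = -0.235149 rad; t = (φ − α) mod 2π = 6.126472 rad, q = (β − φ) mod 2π = 3.947569 rad → L = 3.06·(6.126472 + 7.890441 + 3.947569) = 3.06·17.964481 = 54.971312 m
RSR: p² = 2 + d² − 2cos(α−β) + 2d(sin β − sin α) = 48.933324; p = √p² = 6.995236; φ = atan2(cos α − cos β, d − sin α + sin β) = 0.265928 rad; t = (α − φ) mod 2π = 5.938822 rad, q = (φ − β) mod 2π = 2.836694 rad → L = 3.06·(5.938822 + 6.995236 + 2.836694) = 3.06·15.770751 = 48.258499 m
LSR: p² = d² − 2 + 2cos(α−β) + 2d(sin α + sin β) = 39.487024; p = √p² = 6.283870; φ = atan2(−cos α − cos β, d + sin α + sin β) − atan2(−2, p) = 0.284559 rad; t = (φ − α) mod 2π = 0.362995 rad, q = (φ − β) mod 2π = 2.855325 rad → L = 3.06·(0.362995 + 6.283870 + 2.855325) = 3.06·9.502191 = 29.076703 m
RSL: p² = d² − 2 + 2cos(α−β) − 2d(sin α + sin β) = 57.333114; p = √p² = 7.571863; φ = atan2(cos α + cos β, d − sin α − sin β) − atan2(2, p) = -0.238385 rad; t = (α − φ) mod 2π = 0.159949 rad, q = (β − φ) mod 2π = 3.950804 rad → L = 3.06·(0.159949 + 7.571863 + 3.950804) = 3.06·11.682617 = 35.748807 m
RLR: c = (6 − d² + 2cos(α−β) + 2d(sin α − sin β))/8 = -5.116666, |c| > 1 → infeasible
LRL: c = (6 − d² + 2cos(α−β) − 2d(sin α − sin β))/8 = -6.782382, |c| > 1 → infeasible
Shortest: LSR with L = 29.076703 m ≈ 29.0767 m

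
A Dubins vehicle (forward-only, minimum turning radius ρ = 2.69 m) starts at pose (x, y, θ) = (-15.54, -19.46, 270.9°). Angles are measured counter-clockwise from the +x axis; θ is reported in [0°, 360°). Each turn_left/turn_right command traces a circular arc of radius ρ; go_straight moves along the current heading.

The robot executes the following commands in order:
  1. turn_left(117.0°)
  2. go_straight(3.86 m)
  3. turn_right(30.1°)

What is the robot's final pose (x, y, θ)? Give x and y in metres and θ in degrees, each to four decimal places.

set_pose: (x, y, θ) = (-15.5400, -19.4600, 270.9000°), ρ = 2.69
turn_left(117.0°): centre at ρ to the left, rotate +117.0° → (-11.5916, -21.7951, 387.9000° ≡ 27.9000°)
go_straight(3.86): x += 3.86·cos θ, y += 3.86·sin θ → (-8.1803, -19.9889, 27.9000°)
turn_right(30.1°): centre at ρ to the right, rotate −30.1° → (-6.8183, -19.6782, -2.2000° ≡ 357.8000°)

(-6.8183, -19.6782, 357.8000°)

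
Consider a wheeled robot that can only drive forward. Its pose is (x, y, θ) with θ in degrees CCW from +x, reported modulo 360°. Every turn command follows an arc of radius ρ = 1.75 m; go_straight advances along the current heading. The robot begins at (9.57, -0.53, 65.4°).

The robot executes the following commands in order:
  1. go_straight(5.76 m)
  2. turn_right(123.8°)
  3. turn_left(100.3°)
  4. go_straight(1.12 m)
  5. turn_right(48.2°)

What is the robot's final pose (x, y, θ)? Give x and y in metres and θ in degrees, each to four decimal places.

set_pose: (x, y, θ) = (9.5700, -0.5300, 65.4000°), ρ = 1.75
go_straight(5.76): x += 5.76·cos θ, y += 5.76·sin θ → (11.9678, 4.7072, 65.4000°)
turn_right(123.8°): centre at ρ to the right, rotate −123.8° → (15.0495, 4.8957, -58.4000° ≡ 301.6000°)
turn_left(100.3°): centre at ρ to the left, rotate +100.3° → (17.7087, 4.5101, 401.9000° ≡ 41.9000°)
go_straight(1.12): x += 1.12·cos θ, y += 1.12·sin θ → (18.5423, 5.2581, 41.9000°)
turn_right(48.2°): centre at ρ to the right, rotate −48.2° → (19.9031, 5.6950, -6.3000° ≡ 353.7000°)

(19.9031, 5.6950, 353.7000°)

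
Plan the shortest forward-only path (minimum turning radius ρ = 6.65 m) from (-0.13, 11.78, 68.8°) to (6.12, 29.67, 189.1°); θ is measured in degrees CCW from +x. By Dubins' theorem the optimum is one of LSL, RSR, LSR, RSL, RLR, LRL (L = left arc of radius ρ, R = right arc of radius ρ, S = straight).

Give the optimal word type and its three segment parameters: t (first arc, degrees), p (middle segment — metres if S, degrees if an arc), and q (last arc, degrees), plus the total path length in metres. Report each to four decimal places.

RSL: t = 58.3347°, p = 3.5771 m, q = 178.6347°, L = 31.0808 m

Let ψ = atan2(Δy, Δx) = atan2(17.89, 6.25) = 70.7428° be the start→goal bearing.
Normalize: d = |goal − start| / ρ = 18.950319/6.65 = 2.849672, α = (θ_start − ψ) mod 360° = 358.0572° = 6.249278 rad, β = (θ_goal − ψ) mod 360° = 118.3572° = 2.065723 rad.
Common terms: sin α = -0.033901, cos α = 0.999425, sin β = 0.880003, cos β = -0.474967, cos(α−β) = -0.504528, d² = 8.120631. Work in radians in the unit-radius frame; every candidate has L = ρ·(t + p + q).
LSL: p² = 2 + d² − 2cos(α−β) + 2d(sin α − sin β) = 5.921029; p = √p² = 2.433316; φ = atan2(cos β − cos α, d + sin α − sin β) = -0.650921 rad; t = (φ − α) mod 2π = 5.666173 rad, q = (β − φ) mod 2π = 2.716644 rad → L = 6.65·(5.666173 + 2.433316 + 2.716644) = 6.65·10.816133 = 71.927284 m
RSR: p² = 2 + d² − 2cos(α−β) + 2d(sin β − sin α) = 16.338343; p = √p² = 4.042072; φ = atan2(cos α − cos β, d − sin α + sin β) = 0.373377 rad; t = (α − φ) mod 2π = 5.875901 rad, q = (φ − β) mod 2π = 4.590839 rad → L = 6.65·(5.875901 + 4.042072 + 4.590839) = 6.65·14.508811 = 96.483594 m
LSR: p² = d² − 2 + 2cos(α−β) + 2d(sin α + sin β) = 9.933803; p = √p² = 3.151794; φ = atan2(−cos α − cos β, d + sin α + sin β) − atan2(−2, p) = 0.424478 rad; t = (φ − α) mod 2π = 0.458385 rad, q = (φ − β) mod 2π = 4.641940 rad → L = 6.65·(0.458385 + 3.151794 + 4.641940) = 6.65·8.252119 = 54.876590 m
RSL: p² = d² − 2 + 2cos(α−β) − 2d(sin α + sin β) = 0.289349; p = √p² = 0.537911; φ = atan2(cos α + cos β, d − sin α − sin β) − atan2(2, p) = -1.052041 rad; t = (α − φ) mod 2π = 1.018133 rad, q = (β − φ) mod 2π = 3.117764 rad → L = 6.65·(1.018133 + 0.537911 + 3.117764) = 6.65·4.673808 = 31.080825 m
RLR: c = (6 − d² + 2cos(α−β) + 2d(sin α − sin β))/8 = -1.042293, |c| > 1 → infeasible
LRL: c = (6 − d² + 2cos(α−β) − 2d(sin α − sin β))/8 = 0.259871; p = 2π − arccos c = 4.975278 rad; φ = atan2(cos β − cos α, d + sin α − sin β) = -0.650921 rad; t = (φ − α + p/2) mod 2π = 1.870626 rad, q = (β − α − t + p) mod 2π = 5.204283 rad → L = 6.65·(1.870626 + 4.975278 + 5.204283) = 6.65·12.050187 = 80.133744 m
Shortest: RSL with L = 31.080825 m ≈ 31.0808 m
Convert RSL to answer units (arcs ×180/π): t = 1.018133·180/π = 58.3347°, p = ρ·p = 6.65·0.537911 = 3.5771 m, q = 3.117764·180/π = 178.6347°, L = 31.0808 m.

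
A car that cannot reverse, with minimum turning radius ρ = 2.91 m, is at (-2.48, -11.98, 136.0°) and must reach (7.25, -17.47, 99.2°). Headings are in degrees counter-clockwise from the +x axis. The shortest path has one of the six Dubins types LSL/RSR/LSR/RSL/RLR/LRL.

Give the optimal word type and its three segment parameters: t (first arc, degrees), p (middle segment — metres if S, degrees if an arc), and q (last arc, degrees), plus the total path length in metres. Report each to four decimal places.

Let ψ = atan2(Δy, Δx) = atan2(-5.49, 9.73) = -29.4332° be the start→goal bearing.
Normalize: d = |goal − start| / ρ = 11.171974/2.91 = 3.839166, α = (θ_start − ψ) mod 360° = 165.4332° = 2.887354 rad, β = (θ_goal − ψ) mod 360° = 128.6332° = 2.245073 rad.
Common terms: sin α = 0.251509, cos α = -0.967855, sin β = 0.781159, cos β = -0.624332, cos(α−β) = 0.800731, d² = 14.739198. Work in radians in the unit-radius frame; every candidate has L = ρ·(t + p + q).
LSL: p² = 2 + d² − 2cos(α−β) + 2d(sin α − sin β) = 11.070905; p = √p² = 3.327297; φ = atan2(cos β − cos α, d + sin α − sin β) = 0.103428 rad; t = (φ − α) mod 2π = 3.499260 rad, q = (β − φ) mod 2π = 2.141644 rad → L = 2.91·(3.499260 + 3.327297 + 2.141644) = 2.91·8.968201 = 26.097465 m
RSR: p² = 2 + d² − 2cos(α−β) + 2d(sin β − sin α) = 19.204565; p = √p² = 4.382301; φ = atan2(cos α − cos β, d − sin α + sin β) = -0.078469 rad; t = (α − φ) mod 2π = 2.965823 rad, q = (φ − β) mod 2π = 3.959644 rad → L = 2.91·(2.965823 + 4.382301 + 3.959644) = 2.91·11.307768 = 32.905604 m
LSR: p² = d² − 2 + 2cos(α−β) + 2d(sin α + sin β) = 22.269828; p = √p² = 4.719092; φ = atan2(−cos α − cos β, d + sin α + sin β) − atan2(−2, p) = 0.716735 rad; t = (φ − α) mod 2π = 4.112567 rad, q = (φ − β) mod 2π = 4.754848 rad → L = 2.91·(4.112567 + 4.719092 + 4.754848) = 2.91·13.586506 = 39.536733 m
RSL: p² = d² − 2 + 2cos(α−β) − 2d(sin α + sin β) = 6.411493; p = √p² = 2.532093; φ = atan2(cos α + cos β, d − sin α − sin β) − atan2(2, p) = -1.184572 rad; t = (α − φ) mod 2π = 4.071926 rad, q = (β − φ) mod 2π = 3.429645 rad → L = 2.91·(4.071926 + 2.532093 + 3.429645) = 2.91·10.033663 = 29.197961 m
RLR: c = (6 − d² + 2cos(α−β) + 2d(sin α − sin β))/8 = -1.400571, |c| > 1 → infeasible
LRL: c = (6 − d² + 2cos(α−β) − 2d(sin α − sin β))/8 = -0.383863; p = 2π − arccos c = 4.318413 rad; φ = atan2(cos β − cos α, d + sin α − sin β) = 0.103428 rad; t = (φ − α + p/2) mod 2π = 5.658466 rad, q = (β − α − t + p) mod 2π = 4.300851 rad → L = 2.91·(5.658466 + 4.318413 + 4.300851) = 2.91·14.277730 = 41.548193 m
Shortest: LSL with L = 26.097465 m ≈ 26.0975 m
Convert LSL to answer units (arcs ×180/π): t = 3.499260·180/π = 200.4928°, p = ρ·p = 2.91·3.327297 = 9.6824 m, q = 2.141644·180/π = 122.7072°, L = 26.0975 m.

LSL: t = 200.4928°, p = 9.6824 m, q = 122.7072°, L = 26.0975 m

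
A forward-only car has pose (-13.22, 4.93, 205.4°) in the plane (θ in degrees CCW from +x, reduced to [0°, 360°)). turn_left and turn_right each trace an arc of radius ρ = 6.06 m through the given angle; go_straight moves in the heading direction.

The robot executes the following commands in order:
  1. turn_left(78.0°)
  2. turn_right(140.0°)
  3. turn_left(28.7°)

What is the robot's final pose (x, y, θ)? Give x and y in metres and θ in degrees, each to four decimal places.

(-28.8040, -7.0807, 172.1000°)

set_pose: (x, y, θ) = (-13.2200, 4.9300, 205.4000°), ρ = 6.06
turn_left(78.0°): centre at ρ to the left, rotate +78.0° → (-16.5157, -1.9486, 283.4000°)
turn_right(140.0°): centre at ρ to the right, rotate −140.0° → (-26.0238, -8.2181, 143.4000°)
turn_left(28.7°): centre at ρ to the left, rotate +28.7° → (-28.8040, -7.0807, 172.1000°)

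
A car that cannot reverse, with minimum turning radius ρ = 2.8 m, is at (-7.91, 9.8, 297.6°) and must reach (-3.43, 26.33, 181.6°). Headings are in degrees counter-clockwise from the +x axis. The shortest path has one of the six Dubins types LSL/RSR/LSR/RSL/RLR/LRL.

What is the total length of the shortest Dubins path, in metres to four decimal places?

Let ψ = atan2(Δy, Δx) = atan2(16.53, 4.48) = 74.8358° be the start→goal bearing.
Normalize: d = |goal − start| / ρ = 17.126334/2.8 = 6.116548, α = (θ_start − ψ) mod 360° = 222.7642° = 3.887968 rad, β = (θ_goal − ψ) mod 360° = 106.7642° = 1.863386 rad.
Common terms: sin α = -0.678982, cos α = -0.734155, sin β = 0.957500, cos β = -0.288433, cos(α−β) = -0.438371, d² = 37.412156. Work in radians in the unit-radius frame; every candidate has L = ρ·(t + p + q).
LSL: p² = 2 + d² − 2cos(α−β) + 2d(sin α − sin β) = 20.269654; p = √p² = 4.502183; φ = atan2(cos β − cos α, d + sin α − sin β) = 0.099164 rad; t = (φ − α) mod 2π = 2.494381 rad, q = (β − φ) mod 2π = 1.764222 rad → L = 2.8·(2.494381 + 4.502183 + 1.764222) = 2.8·8.760787 = 24.530202 m
RSR: p² = 2 + d² − 2cos(α−β) + 2d(sin β − sin α) = 60.308142; p = √p² = 7.765832; φ = atan2(cos α − cos β, d − sin α + sin β) = -0.057427 rad; t = (α − φ) mod 2π = 3.945395 rad, q = (φ − β) mod 2π = 4.362372 rad → L = 2.8·(3.945395 + 7.765832 + 4.362372) = 2.8·16.073599 = 45.006077 m
LSR: p² = d² − 2 + 2cos(α−β) + 2d(sin α + sin β) = 37.942550; p = √p² = 6.159752; φ = atan2(−cos α − cos β, d + sin α + sin β) − atan2(−2, p) = 0.472510 rad; t = (φ − α) mod 2π = 2.867728 rad, q = (φ − β) mod 2π = 4.892310 rad → L = 2.8·(2.867728 + 6.159752 + 4.892310) = 2.8·13.919790 = 38.975411 m
RSL: p² = d² − 2 + 2cos(α−β) − 2d(sin α + sin β) = 31.128277; p = √p² = 5.579272; φ = atan2(cos α + cos β, d − sin α − sin β) − atan2(2, p) = -0.517601 rad; t = (α − φ) mod 2π = 4.405569 rad, q = (β − φ) mod 2π = 2.380987 rad → L = 2.8·(4.405569 + 5.579272 + 2.380987) = 2.8·12.365828 = 34.624318 m
RLR: c = (6 − d² + 2cos(α−β) + 2d(sin α − sin β))/8 = -6.538518, |c| > 1 → infeasible
LRL: c = (6 − d² + 2cos(α−β) − 2d(sin α − sin β))/8 = -1.533707, |c| > 1 → infeasible
Shortest: LSL with L = 24.530202 m ≈ 24.5302 m

24.5302 m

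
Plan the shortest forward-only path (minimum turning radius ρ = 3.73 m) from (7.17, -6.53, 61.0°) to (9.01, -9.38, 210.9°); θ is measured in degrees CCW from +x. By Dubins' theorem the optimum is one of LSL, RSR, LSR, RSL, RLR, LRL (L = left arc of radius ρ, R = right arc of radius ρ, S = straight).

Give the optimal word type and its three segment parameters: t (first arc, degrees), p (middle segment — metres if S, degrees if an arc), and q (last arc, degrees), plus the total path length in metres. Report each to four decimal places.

Let ψ = atan2(Δy, Δx) = atan2(-2.85, 1.84) = -57.1531° be the start→goal bearing.
Normalize: d = |goal − start| / ρ = 3.392359/3.73 = 0.909480, α = (θ_start − ψ) mod 360° = 118.1531° = 2.062161 rad, β = (θ_goal − ψ) mod 360° = 268.0531° = 4.678410 rad.
Common terms: sin α = 0.881690, cos α = -0.471830, sin β = -0.999423, cos β = -0.033972, cos(α−β) = -0.865151, d² = 0.827153. Work in radians in the unit-radius frame; every candidate has L = ρ·(t + p + q).
LSL: p² = 2 + d² − 2cos(α−β) + 2d(sin α − sin β) = 7.979123; p = √p² = 2.824734; φ = atan2(cos β − cos α, d + sin α − sin β) = 0.155636 rad; t = (φ − α) mod 2π = 4.376660 rad, q = (β − φ) mod 2π = 4.522774 rad → L = 3.73·(4.376660 + 2.824734 + 4.522774) = 3.73·11.724168 = 43.731147 m
RSR: p² = 2 + d² − 2cos(α−β) + 2d(sin β − sin α) = 1.135789; p = √p² = 1.065734; φ = atan2(cos α − cos β, d − sin α + sin β) = -2.718206 rad; t = (α − φ) mod 2π = 4.780367 rad, q = (φ − β) mod 2π = 5.169755 rad → L = 3.73·(4.780367 + 1.065734 + 5.169755) = 3.73·11.015856 = 41.089144 m
LSR: p² = d² − 2 + 2cos(α−β) + 2d(sin α + sin β) = -3.117301 < 0 → infeasible
RSL: p² = d² − 2 + 2cos(α−β) − 2d(sin α + sin β) = -2.688998 < 0 → infeasible
RLR: c = (6 − d² + 2cos(α−β) + 2d(sin α − sin β))/8 = 0.858026; p = 2π − arccos c = 5.743803 rad; φ = atan2(cos α − cos β, d − sin α + sin β) = -2.718206 rad; t = (α − φ + p/2) mod 2π = 1.369084 rad, q = (α − β − t + p) mod 2π = 1.758471 rad → L = 3.73·(1.369084 + 5.743803 + 1.758471) = 3.73·8.871358 = 33.090167 m
LRL: c = (6 − d² + 2cos(α−β) − 2d(sin α − sin β))/8 = 0.002610; p = 2π − arccos c = 4.714999 rad; φ = atan2(cos β − cos α, d + sin α − sin β) = 0.155636 rad; t = (φ − α + p/2) mod 2π = 0.450974 rad, q = (β − α − t + p) mod 2π = 0.597088 rad → L = 3.73·(0.450974 + 4.714999 + 0.597088) = 3.73·5.763060 = 21.496216 m
Shortest: LRL with L = 21.496216 m ≈ 21.4962 m
Convert LRL to answer units (arcs ×180/π): t = 0.450974·180/π = 25.8389°, p = 4.714999·180/π = 270.1495°, q = 0.597088·180/π = 34.2106°, L = 21.4962 m.

LRL: t = 25.8389°, p = 270.1495°, q = 34.2106°, L = 21.4962 m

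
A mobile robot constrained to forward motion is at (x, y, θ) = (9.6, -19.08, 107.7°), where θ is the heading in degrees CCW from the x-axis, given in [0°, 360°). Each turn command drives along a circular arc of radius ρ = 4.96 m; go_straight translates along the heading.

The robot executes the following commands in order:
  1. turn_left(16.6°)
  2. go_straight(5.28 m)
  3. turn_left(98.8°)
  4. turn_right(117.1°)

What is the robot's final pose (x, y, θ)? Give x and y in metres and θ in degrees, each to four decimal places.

set_pose: (x, y, θ) = (9.6000, -19.0800, 107.7000°), ρ = 4.96
turn_left(16.6°): centre at ρ to the left, rotate +16.6° → (8.9722, -17.7929, 124.3000°)
go_straight(5.28): x += 5.28·cos θ, y += 5.28·sin θ → (5.9968, -13.4311, 124.3000°)
turn_left(98.8°): centre at ρ to the left, rotate +98.8° → (-1.4897, -12.6046, 223.1000°)
turn_right(117.1°): centre at ρ to the right, rotate −117.1° → (-9.6466, -10.3502, 106.0000°)

(-9.6466, -10.3502, 106.0000°)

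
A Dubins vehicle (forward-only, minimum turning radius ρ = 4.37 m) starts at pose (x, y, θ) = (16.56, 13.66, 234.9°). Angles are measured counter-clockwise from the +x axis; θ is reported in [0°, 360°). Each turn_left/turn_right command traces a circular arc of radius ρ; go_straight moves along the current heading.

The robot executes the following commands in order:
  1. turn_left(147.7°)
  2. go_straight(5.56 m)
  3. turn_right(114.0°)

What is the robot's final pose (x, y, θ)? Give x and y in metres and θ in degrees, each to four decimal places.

set_pose: (x, y, θ) = (16.5600, 13.6600, 234.9000°), ρ = 4.37
turn_left(147.7°): centre at ρ to the left, rotate +147.7° → (21.8147, 7.1128, 382.6000° ≡ 22.6000°)
go_straight(5.56): x += 5.56·cos θ, y += 5.56·sin θ → (26.9477, 9.2495, 22.6000°)
turn_right(114.0°): centre at ρ to the right, rotate −114.0° → (32.9958, 5.1083, -91.4000° ≡ 268.6000°)

(32.9958, 5.1083, 268.6000°)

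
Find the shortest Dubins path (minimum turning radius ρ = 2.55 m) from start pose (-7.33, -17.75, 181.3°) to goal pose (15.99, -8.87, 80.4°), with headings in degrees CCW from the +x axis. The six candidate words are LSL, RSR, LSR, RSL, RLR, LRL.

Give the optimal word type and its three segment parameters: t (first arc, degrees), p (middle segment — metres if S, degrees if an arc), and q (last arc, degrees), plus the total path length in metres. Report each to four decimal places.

Let ψ = atan2(Δy, Δx) = atan2(8.88, 23.32) = 20.8463° be the start→goal bearing.
Normalize: d = |goal − start| / ρ = 24.953493/2.55 = 9.785683, α = (θ_start − ψ) mod 360° = 160.4537° = 2.800446 rad, β = (θ_goal − ψ) mod 360° = 59.5537° = 1.039408 rad.
Common terms: sin α = 0.334568, cos α = -0.942372, sin β = 0.862105, cos β = 0.506730, cos(α−β) = -0.189095, d² = 95.759600. Work in radians in the unit-radius frame; every candidate has L = ρ·(t + p + q).
LSL: p² = 2 + d² − 2cos(α−β) + 2d(sin α − sin β) = 87.813183; p = √p² = 9.370869; φ = atan2(cos β − cos α, d + sin α − sin β) = 0.155262 rad; t = (φ − α) mod 2π = 3.638002 rad, q = (β − φ) mod 2π = 0.884146 rad → L = 2.55·(3.638002 + 9.370869 + 0.884146) = 2.55·13.893017 = 35.427193 m
RSR: p² = 2 + d² − 2cos(α−β) + 2d(sin β − sin α) = 108.462399; p = √p² = 10.414528; φ = atan2(cos α − cos β, d − sin α + sin β) = -0.139595 rad; t = (α − φ) mod 2π = 2.940041 rad, q = (φ − β) mod 2π = 5.104182 rad → L = 2.55·(2.940041 + 10.414528 + 5.104182) = 2.55·18.458751 = 47.069815 m
LSR: p² = d² − 2 + 2cos(α−β) + 2d(sin α + sin β) = 116.801932; p = √p² = 10.807494; φ = atan2(−cos α − cos β, d + sin α + sin β) − atan2(−2, p) = 0.222633 rad; t = (φ − α) mod 2π = 3.705373 rad, q = (φ − β) mod 2π = 5.466410 rad → L = 2.55·(3.705373 + 10.807494 + 5.466410) = 2.55·19.979277 = 50.947157 m
RSL: p² = d² − 2 + 2cos(α−β) − 2d(sin α + sin β) = 69.960886; p = √p² = 8.364262; φ = atan2(cos α + cos β, d − sin α − sin β) − atan2(2, p) = -0.285383 rad; t = (α − φ) mod 2π = 3.085829 rad, q = (β − φ) mod 2π = 1.324791 rad → L = 2.55·(3.085829 + 8.364262 + 1.324791) = 2.55·12.774883 = 32.575950 m
RLR: c = (6 − d² + 2cos(α−β) + 2d(sin α − sin β))/8 = -12.557800, |c| > 1 → infeasible
LRL: c = (6 − d² + 2cos(α−β) − 2d(sin α − sin β))/8 = -9.976648, |c| > 1 → infeasible
Shortest: RSL with L = 32.575950 m ≈ 32.5760 m
Convert RSL to answer units (arcs ×180/π): t = 3.085829·180/π = 176.8050°, p = ρ·p = 2.55·8.364262 = 21.3289 m, q = 1.324791·180/π = 75.9050°, L = 32.5760 m.

RSL: t = 176.8050°, p = 21.3289 m, q = 75.9050°, L = 32.5760 m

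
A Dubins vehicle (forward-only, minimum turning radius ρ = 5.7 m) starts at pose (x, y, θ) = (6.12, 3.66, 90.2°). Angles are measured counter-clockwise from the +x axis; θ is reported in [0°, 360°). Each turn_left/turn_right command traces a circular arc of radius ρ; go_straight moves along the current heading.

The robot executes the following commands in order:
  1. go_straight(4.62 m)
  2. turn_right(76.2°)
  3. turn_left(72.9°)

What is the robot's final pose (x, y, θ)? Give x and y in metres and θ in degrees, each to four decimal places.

(14.7376, 19.0530, 86.9000°)

set_pose: (x, y, θ) = (6.1200, 3.6600, 90.2000°), ρ = 5.7
go_straight(4.62): x += 4.62·cos θ, y += 4.62·sin θ → (6.1039, 8.2800, 90.2000°)
turn_right(76.2°): centre at ρ to the right, rotate −76.2° → (10.4249, 13.8306, 14.0000°)
turn_left(72.9°): centre at ρ to the left, rotate +72.9° → (14.7376, 19.0530, 86.9000°)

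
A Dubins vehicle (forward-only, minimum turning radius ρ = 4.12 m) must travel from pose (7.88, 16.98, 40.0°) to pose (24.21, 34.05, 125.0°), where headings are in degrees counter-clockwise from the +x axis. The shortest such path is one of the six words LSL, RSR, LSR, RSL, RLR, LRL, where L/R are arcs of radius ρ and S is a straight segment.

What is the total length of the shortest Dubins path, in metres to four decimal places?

25.5260 m

Let ψ = atan2(Δy, Δx) = atan2(17.07, 16.33) = 46.2692° be the start→goal bearing.
Normalize: d = |goal − start| / ρ = 23.623162/4.12 = 5.733777, α = (θ_start − ψ) mod 360° = 353.7308° = 6.173767 rad, β = (θ_goal − ψ) mod 360° = 78.7308° = 1.374111 rad.
Common terms: sin α = -0.109200, cos α = 0.994020, sin β = 0.980720, cos β = 0.195419, cos(α−β) = 0.087156, d² = 32.876202. Work in radians in the unit-radius frame; every candidate has L = ρ·(t + p + q).
LSL: p² = 2 + d² − 2cos(α−β) + 2d(sin α − sin β) = 22.203172; p = √p² = 4.712024; φ = atan2(cos β − cos α, d + sin α − sin β) = -0.170303 rad; t = (φ − α) mod 2π = 6.222300 rad, q = (β − φ) mod 2π = 1.544415 rad → L = 4.12·(6.222300 + 4.712024 + 1.544415) = 4.12·12.478739 = 51.412406 m
RSR: p² = 2 + d² − 2cos(α−β) + 2d(sin β − sin α) = 47.200609; p = √p² = 6.870270; φ = atan2(cos α − cos β, d − sin α + sin β) = 0.116503 rad; t = (α − φ) mod 2π = 6.057263 rad, q = (φ − β) mod 2π = 5.025577 rad → L = 4.12·(6.057263 + 6.870270 + 5.025577) = 4.12·17.953111 = 73.966816 m
LSR: p² = d² − 2 + 2cos(α−β) + 2d(sin α + sin β) = 41.044710; p = √p² = 6.406615; φ = atan2(−cos α − cos β, d + sin α + sin β) − atan2(−2, p) = 0.124427 rad; t = (φ − α) mod 2π = 0.233845 rad, q = (φ − β) mod 2π = 5.033501 rad → L = 4.12·(0.233845 + 6.406615 + 5.033501) = 4.12·11.673961 = 48.096717 m
RSL: p² = d² − 2 + 2cos(α−β) − 2d(sin α + sin β) = 21.056316; p = √p² = 4.588716; φ = atan2(cos α + cos β, d − sin α − sin β) − atan2(2, p) = -0.171111 rad; t = (α − φ) mod 2π = 0.061692 rad, q = (β − φ) mod 2π = 1.545222 rad → L = 4.12·(0.061692 + 4.588716 + 1.545222) = 4.12·6.195631 = 25.525999 m
RLR: c = (6 − d² + 2cos(α−β) + 2d(sin α − sin β))/8 = -4.900076, |c| > 1 → infeasible
LRL: c = (6 − d² + 2cos(α−β) − 2d(sin α − sin β))/8 = -1.775397, |c| > 1 → infeasible
Shortest: RSL with L = 25.525999 m ≈ 25.5260 m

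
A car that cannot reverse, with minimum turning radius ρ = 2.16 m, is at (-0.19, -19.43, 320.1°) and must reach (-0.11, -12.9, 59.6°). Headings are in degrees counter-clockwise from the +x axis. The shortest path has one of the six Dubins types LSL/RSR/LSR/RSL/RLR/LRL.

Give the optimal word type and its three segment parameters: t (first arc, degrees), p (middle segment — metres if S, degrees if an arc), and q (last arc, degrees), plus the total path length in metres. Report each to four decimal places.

RLR: t = 10.1479°, p = 229.8233°, q = 120.1755°, L = 13.5772 m

Let ψ = atan2(Δy, Δx) = atan2(6.53, 0.08) = 89.2981° be the start→goal bearing.
Normalize: d = |goal − start| / ρ = 6.530490/2.16 = 3.023375, α = (θ_start − ψ) mod 360° = 230.8019° = 4.028253 rad, β = (θ_goal − ψ) mod 360° = 330.3019° = 5.764856 rad.
Common terms: sin α = -0.774965, cos α = -0.632004, sin β = -0.495430, cos β = 0.868648, cos(α−β) = -0.165048, d² = 9.140796. Work in radians in the unit-radius frame; every candidate has L = ρ·(t + p + q).
LSL: p² = 2 + d² − 2cos(α−β) + 2d(sin α − sin β) = 9.780609; p = √p² = 3.127397; φ = atan2(cos β − cos α, d + sin α − sin β) = 0.500473 rad; t = (φ − α) mod 2π = 2.755405 rad, q = (β − φ) mod 2π = 5.264383 rad → L = 2.16·(2.755405 + 3.127397 + 5.264383) = 2.16·11.147184 = 24.077918 m
RSR: p² = 2 + d² − 2cos(α−β) + 2d(sin β − sin α) = 13.161174; p = √p² = 3.627833; φ = atan2(cos α − cos β, d − sin α + sin β) = -0.426459 rad; t = (α − φ) mod 2π = 4.454712 rad, q = (φ − β) mod 2π = 0.091871 rad → L = 2.16·(4.454712 + 3.627833 + 0.091871) = 2.16·8.174416 = 17.656738 m
LSR: p² = d² − 2 + 2cos(α−β) + 2d(sin α + sin β) = -0.871062 < 0 → infeasible
RSL: p² = d² − 2 + 2cos(α−β) − 2d(sin α + sin β) = 14.492464; p = √p² = 3.806897; φ = atan2(cos α + cos β, d − sin α − sin β) − atan2(2, p) = -0.428673 rad; t = (α − φ) mod 2π = 4.456926 rad, q = (β − φ) mod 2π = 6.193529 rad → L = 2.16·(4.456926 + 3.806897 + 6.193529) = 2.16·14.457352 = 31.227881 m
RLR: c = (6 − d² + 2cos(α−β) + 2d(sin α − sin β))/8 = -0.645147; p = 2π − arccos c = 4.011174 rad; φ = atan2(cos α − cos β, d − sin α + sin β) = -0.426459 rad; t = (α − φ + p/2) mod 2π = 0.177114 rad, q = (α − β − t + p) mod 2π = 2.097457 rad → L = 2.16·(0.177114 + 4.011174 + 2.097457) = 2.16·6.285745 = 13.577208 m
LRL: c = (6 − d² + 2cos(α−β) − 2d(sin α − sin β))/8 = -0.222576; p = 2π − arccos c = 4.487933 rad; φ = atan2(cos β − cos α, d + sin α − sin β) = 0.500473 rad; t = (φ − α + p/2) mod 2π = 4.999372 rad, q = (β − α − t + p) mod 2π = 1.225164 rad → L = 2.16·(4.999372 + 4.487933 + 1.225164) = 2.16·10.712468 = 23.138932 m
Shortest: RLR with L = 13.577208 m ≈ 13.5772 m
Convert RLR to answer units (arcs ×180/π): t = 0.177114·180/π = 10.1479°, p = 4.011174·180/π = 229.8233°, q = 2.097457·180/π = 120.1755°, L = 13.5772 m.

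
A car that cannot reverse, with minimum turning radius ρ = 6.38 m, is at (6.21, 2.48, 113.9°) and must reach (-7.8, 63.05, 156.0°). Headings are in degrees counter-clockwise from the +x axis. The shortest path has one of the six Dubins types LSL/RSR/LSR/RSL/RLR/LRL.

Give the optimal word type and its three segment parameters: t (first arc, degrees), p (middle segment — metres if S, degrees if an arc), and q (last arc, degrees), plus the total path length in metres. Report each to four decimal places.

RSL: t = 13.6097°, p = 55.3261 m, q = 55.7097°, L = 63.0449 m

Let ψ = atan2(Δy, Δx) = atan2(60.57, -14.01) = 103.0236° be the start→goal bearing.
Normalize: d = |goal − start| / ρ = 62.169164/6.38 = 9.744383, α = (θ_start − ψ) mod 360° = 10.8764° = 0.189828 rad, β = (θ_goal − ψ) mod 360° = 52.9764° = 0.924612 rad.
Common terms: sin α = 0.188690, cos α = 0.982037, sin β = 0.798387, cos β = 0.602144, cos(α−β) = 0.741976, d² = 94.953003. Work in radians in the unit-radius frame; every candidate has L = ρ·(t + p + q).
LSL: p² = 2 + d² − 2cos(α−β) + 2d(sin α − sin β) = 83.586813; p = √p² = 9.142582; φ = atan2(cos β − cos α, d + sin α − sin β) = -0.041564 rad; t = (φ − α) mod 2π = 6.051793 rad, q = (β − φ) mod 2π = 0.966176 rad → L = 6.38·(6.051793 + 9.142582 + 0.966176) = 6.38·16.160551 = 103.104317 m
RSR: p² = 2 + d² − 2cos(α−β) + 2d(sin β − sin α) = 107.351289; p = √p² = 10.361047; φ = atan2(cos α − cos β, d − sin α + sin β) = 0.036674 rad; t = (α − φ) mod 2π = 0.153155 rad, q = (φ − β) mod 2π = 5.395247 rad → L = 6.38·(0.153155 + 10.361047 + 5.395247) = 6.38·15.909448 = 101.502281 m
LSR: p² = d² − 2 + 2cos(α−β) + 2d(sin α + sin β) = 113.673881; p = √p² = 10.661795; φ = atan2(−cos α − cos β, d + sin α + sin β) − atan2(−2, p) = 0.038869 rad; t = (φ − α) mod 2π = 6.132226 rad, q = (φ − β) mod 2π = 5.397442 rad → L = 6.38·(6.132226 + 10.661795 + 5.397442) = 6.38·22.191463 = 141.581536 m
RSL: p² = d² − 2 + 2cos(α−β) − 2d(sin α + sin β) = 75.200028; p = √p² = 8.671795; φ = atan2(cos α + cos β, d − sin α − sin β) − atan2(2, p) = -0.047706 rad; t = (α − φ) mod 2π = 0.237535 rad, q = (β − φ) mod 2π = 0.972319 rad → L = 6.38·(0.237535 + 8.671795 + 0.972319) = 6.38·9.881648 = 63.044917 m
RLR: c = (6 − d² + 2cos(α−β) + 2d(sin α − sin β))/8 = -12.418911, |c| > 1 → infeasible
LRL: c = (6 − d² + 2cos(α−β) − 2d(sin α − sin β))/8 = -9.448352, |c| > 1 → infeasible
Shortest: RSL with L = 63.044917 m ≈ 63.0449 m
Convert RSL to answer units (arcs ×180/π): t = 0.237535·180/π = 13.6097°, p = ρ·p = 6.38·8.671795 = 55.3261 m, q = 0.972319·180/π = 55.7097°, L = 63.0449 m.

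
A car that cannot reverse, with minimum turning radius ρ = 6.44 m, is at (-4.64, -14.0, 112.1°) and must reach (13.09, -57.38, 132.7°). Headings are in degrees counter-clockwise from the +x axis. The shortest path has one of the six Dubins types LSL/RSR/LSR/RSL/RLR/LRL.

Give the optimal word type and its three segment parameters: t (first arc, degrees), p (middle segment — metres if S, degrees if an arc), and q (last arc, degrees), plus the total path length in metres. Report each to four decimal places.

Let ψ = atan2(Δy, Δx) = atan2(-43.38, 17.73) = -67.7695° be the start→goal bearing.
Normalize: d = |goal − start| / ρ = 46.863390/6.44 = 7.276924, α = (θ_start − ψ) mod 360° = 179.8695° = 3.139315 rad, β = (θ_goal − ψ) mod 360° = 200.4695° = 3.498853 rad.
Common terms: sin α = 0.002278, cos α = -0.999997, sin β = -0.349709, cos β = -0.936859, cos(α−β) = 0.936060, d² = 52.953621. Work in radians in the unit-radius frame; every candidate has L = ρ·(t + p + q).
LSL: p² = 2 + d² − 2cos(α−β) + 2d(sin α − sin β) = 58.204258; p = √p² = 7.629172; φ = atan2(cos β − cos α, d + sin α − sin β) = 0.008276 rad; t = (φ − α) mod 2π = 3.152147 rad, q = (β − φ) mod 2π = 3.490577 rad → L = 6.44·(3.152147 + 7.629172 + 3.490577) = 6.44·14.271895 = 91.911002 m
RSR: p² = 2 + d² − 2cos(α−β) + 2d(sin β − sin α) = 47.958746; p = √p² = 6.925225; φ = atan2(cos α − cos β, d − sin α + sin β) = -0.009117 rad; t = (α − φ) mod 2π = 3.148432 rad, q = (φ − β) mod 2π = 2.775215 rad → L = 6.44·(3.148432 + 6.925225 + 2.775215) = 6.44·12.848873 = 82.746741 m
LSR: p² = d² − 2 + 2cos(α−β) + 2d(sin α + sin β) = 47.769285; p = √p² = 6.911533; φ = atan2(−cos α − cos β, d + sin α + sin β) − atan2(−2, p) = 0.554231 rad; t = (φ − α) mod 2π = 3.698101 rad, q = (φ − β) mod 2π = 3.338563 rad → L = 6.44·(3.698101 + 6.911533 + 3.338563) = 6.44·13.948198 = 89.826392 m
RSL: p² = d² − 2 + 2cos(α−β) − 2d(sin α + sin β) = 57.882196; p = √p² = 7.608035; φ = atan2(cos α + cos β, d − sin α − sin β) − atan2(2, p) = -0.505837 rad; t = (α − φ) mod 2π = 3.645152 rad, q = (β − φ) mod 2π = 4.004690 rad → L = 6.44·(3.645152 + 7.608035 + 4.004690) = 6.44·15.257876 = 98.260723 m
RLR: c = (6 − d² + 2cos(α−β) + 2d(sin α − sin β))/8 = -4.994843, |c| > 1 → infeasible
LRL: c = (6 − d² + 2cos(α−β) − 2d(sin α − sin β))/8 = -6.275532, |c| > 1 → infeasible
Shortest: RSR with L = 82.746741 m ≈ 82.7467 m
Convert RSR to answer units (arcs ×180/π): t = 3.148432·180/π = 180.3919°, p = ρ·p = 6.44·6.925225 = 44.5985 m, q = 2.775215·180/π = 159.0081°, L = 82.7467 m.

RSR: t = 180.3919°, p = 44.5985 m, q = 159.0081°, L = 82.7467 m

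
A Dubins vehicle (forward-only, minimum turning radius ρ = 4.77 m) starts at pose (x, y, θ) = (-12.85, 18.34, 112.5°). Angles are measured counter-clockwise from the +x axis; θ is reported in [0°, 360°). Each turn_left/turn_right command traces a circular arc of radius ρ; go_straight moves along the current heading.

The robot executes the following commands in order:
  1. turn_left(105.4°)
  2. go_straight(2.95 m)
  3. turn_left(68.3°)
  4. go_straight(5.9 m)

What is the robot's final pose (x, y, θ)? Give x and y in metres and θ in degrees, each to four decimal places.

set_pose: (x, y, θ) = (-12.8500, 18.3400, 112.5000°), ρ = 4.77
turn_left(105.4°): centre at ρ to the left, rotate +105.4° → (-20.1870, 20.2785, 217.9000°)
go_straight(2.95): x += 2.95·cos θ, y += 2.95·sin θ → (-22.5148, 18.4664, 217.9000°)
turn_left(68.3°): centre at ρ to the left, rotate +68.3° → (-24.1653, 13.3717, 286.2000°)
go_straight(5.9): x += 5.9·cos θ, y += 5.9·sin θ → (-22.5193, 7.7059, 286.2000°)

(-22.5193, 7.7059, 286.2000°)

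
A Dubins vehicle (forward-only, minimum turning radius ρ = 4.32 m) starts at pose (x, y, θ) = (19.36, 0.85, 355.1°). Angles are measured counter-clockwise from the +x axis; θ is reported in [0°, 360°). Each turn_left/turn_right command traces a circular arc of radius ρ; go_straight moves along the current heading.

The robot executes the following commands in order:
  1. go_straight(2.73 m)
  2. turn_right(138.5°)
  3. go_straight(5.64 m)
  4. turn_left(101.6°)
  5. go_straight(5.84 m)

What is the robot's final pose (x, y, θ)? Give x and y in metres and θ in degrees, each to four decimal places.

(23.8087, -21.0995, 318.2000°)

set_pose: (x, y, θ) = (19.3600, 0.8500, 355.1000°), ρ = 4.32
go_straight(2.73): x += 2.73·cos θ, y += 2.73·sin θ → (22.0800, 0.6168, 355.1000°)
turn_right(138.5°): centre at ρ to the right, rotate −138.5° → (24.2867, -7.1556, 216.6000°)
go_straight(5.64): x += 5.64·cos θ, y += 5.64·sin θ → (19.7588, -10.5183, 216.6000°)
turn_left(101.6°): centre at ρ to the left, rotate +101.6° → (19.4551, -17.2069, 318.2000°)
go_straight(5.84): x += 5.84·cos θ, y += 5.84·sin θ → (23.8087, -21.0995, 318.2000°)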